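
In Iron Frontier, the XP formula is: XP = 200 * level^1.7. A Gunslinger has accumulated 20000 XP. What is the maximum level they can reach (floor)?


XP = 200 * level^1.7, so level = (XP / 200)^(1/1.7)
= (20000 / 200)^(1/1.7)
= 100.0^0.5882
= 15.0131
Floor: level = 15

level 15


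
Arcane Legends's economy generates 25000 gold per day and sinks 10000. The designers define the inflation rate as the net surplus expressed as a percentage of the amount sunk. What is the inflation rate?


Net gold = 25000 - 10000 = 15000
Inflation rate = net / sunk * 100 = 15000 / 10000 * 100
= 1.5 * 100
= 150.00%

150.00%


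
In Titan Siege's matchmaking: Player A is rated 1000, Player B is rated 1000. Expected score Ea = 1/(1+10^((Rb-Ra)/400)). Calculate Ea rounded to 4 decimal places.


Elo expected score: Ea = 1/(1 + 10^((Rb-Ra)/400))
Rb - Ra = 1000 - 1000 = 0
(Rb-Ra)/400 = 0/400 = 0.0
10^0.0 = 1.0
Ea = 1/(1 + 1.0) = 1/2.0 = 0.5000

0.5000


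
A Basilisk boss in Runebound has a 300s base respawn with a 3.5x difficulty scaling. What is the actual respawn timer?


Respawn time = base * multiplier
= 300 * 3.5
= 1050.0 seconds

1050.0 seconds


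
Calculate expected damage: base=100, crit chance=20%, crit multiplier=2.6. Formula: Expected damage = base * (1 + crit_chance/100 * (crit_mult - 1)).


E[dmg] = base * (1 + crit_chance * (crit_mult - 1))
cc as decimal = 20/100 = 0.2
cm - 1 = 2.6 - 1 = 1.6
Bonus factor = 0.2 * 1.6 = 0.32
Total multiplier = 1 + 0.32 = 1.32
Expected damage = 100 * 1.32 = 132.00

132.00 damage


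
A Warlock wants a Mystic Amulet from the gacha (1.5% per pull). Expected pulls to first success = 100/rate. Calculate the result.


Expected pulls for a geometric distribution = 1/p = 100 / rate%
= 100 / 1.5
= 66.67

66.67 pulls


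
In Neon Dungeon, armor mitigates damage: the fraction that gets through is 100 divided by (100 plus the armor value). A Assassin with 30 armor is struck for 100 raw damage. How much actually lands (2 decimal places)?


actual = 100 * 100 / (100 + 30)
= 100 * 100 / 130
= 10000 / 130
= 76.92

76.92 damage


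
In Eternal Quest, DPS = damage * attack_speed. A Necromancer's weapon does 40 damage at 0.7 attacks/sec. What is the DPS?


DPS = damage * attack_speed
= 40 * 0.7
= 28.0

28.0 DPS


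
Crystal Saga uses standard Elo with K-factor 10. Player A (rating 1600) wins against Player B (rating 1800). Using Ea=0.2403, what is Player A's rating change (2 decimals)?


Elo update: delta = K * (S - Ea), where S = 1 (wins)
S - Ea = 1 - 0.2403 = 0.7597
Rating change = 10 * 0.7597
= 7.60

7.60 rating points


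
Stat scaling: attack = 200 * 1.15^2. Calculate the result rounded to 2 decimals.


value = base * growth^level
= 200 * 1.15^2
= 200 * 1.3225
= 264.50

264.50 attack


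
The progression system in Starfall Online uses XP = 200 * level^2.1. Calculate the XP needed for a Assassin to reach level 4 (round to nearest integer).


XP = 200 * level^2.1
Substitute level = 4:
XP = 200 * 4^2.1
= 200 * 18.3792
= 3676

3676 XP


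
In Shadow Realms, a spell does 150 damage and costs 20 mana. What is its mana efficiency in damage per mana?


Efficiency = damage / mana
= 150 / 20
= 7.50

7.50 dmg/mana


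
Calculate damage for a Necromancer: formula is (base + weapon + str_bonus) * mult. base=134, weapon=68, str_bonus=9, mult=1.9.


Sum base + weapon + str = 134 + 68 + 9 = 211
Multiply by 1.9:
211 * 1.9 = 400.9

400.9 damage


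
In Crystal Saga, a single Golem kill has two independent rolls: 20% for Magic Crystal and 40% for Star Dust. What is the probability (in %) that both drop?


For independent events, P(both) = P(A) * P(B)
= 20% * 40%
= 800 / 100 %
= 8.0%

8.0%


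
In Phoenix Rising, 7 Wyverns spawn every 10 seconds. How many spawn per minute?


Spawns per minute = count * (60 / interval)
= 7 * (60 / 10)
= 7 * 6.0
= 42.0

42.0 per minute


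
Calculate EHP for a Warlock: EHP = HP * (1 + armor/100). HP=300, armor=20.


EHP = 300 * (1 + 20/100)
= 300 * (1 + 0.2)
= 300 * 1.2
= 360.0

360.0 EHP


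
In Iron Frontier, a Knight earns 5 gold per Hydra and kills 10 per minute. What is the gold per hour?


Gold per minute = 5 * 10 = 50
Gold per hour = 50 * 60 = 3000

3000 gold/hour


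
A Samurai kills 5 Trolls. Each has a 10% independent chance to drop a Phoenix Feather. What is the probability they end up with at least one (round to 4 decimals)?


P(at least one) = 1 - P(none) = 1 - (1-p)^n
p = 10/100 = 0.1
1 - p = 0.9
(1 - p)^5 = 0.9^5 = 0.590490
P(at least one) = 1 - 0.590490 = 0.4095

0.4095


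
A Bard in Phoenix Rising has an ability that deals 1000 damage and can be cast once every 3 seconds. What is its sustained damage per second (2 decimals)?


DPS = damage / cooldown
= 1000 / 3
= 333.33

333.33 DPS


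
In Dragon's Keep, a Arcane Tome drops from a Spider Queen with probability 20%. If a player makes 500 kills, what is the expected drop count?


Expected drops = kills * (drop_rate / 100)
= 500 * (20 / 100)
= 500 * 0.2
= 100.0

100.0 drops


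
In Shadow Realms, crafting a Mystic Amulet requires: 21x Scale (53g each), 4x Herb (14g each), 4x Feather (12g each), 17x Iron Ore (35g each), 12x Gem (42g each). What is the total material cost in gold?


Cost breakdown:
  Scale: 21 * 53 = 1113
  Herb: 4 * 14 = 56
  Feather: 4 * 12 = 48
  Iron Ore: 17 * 35 = 595
  Gem: 12 * 42 = 504
Total = 1113 + 56 + 48 + 595 + 504 = 2316

2316 gold


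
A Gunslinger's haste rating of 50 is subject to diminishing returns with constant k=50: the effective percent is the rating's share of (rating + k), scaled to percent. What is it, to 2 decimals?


effective% = rating / (rating + k) * 100
= 50 / (50 + 50) * 100
= 50 / 100 * 100
= 0.5 * 100
= 50.00%

50.00%


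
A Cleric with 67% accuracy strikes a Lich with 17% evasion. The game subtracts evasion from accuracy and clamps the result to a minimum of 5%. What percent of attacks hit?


accuracy - evasion = 67 - 17 = 50
Apply floor: max(50, 5) = 50
Hit chance = 50%

50%


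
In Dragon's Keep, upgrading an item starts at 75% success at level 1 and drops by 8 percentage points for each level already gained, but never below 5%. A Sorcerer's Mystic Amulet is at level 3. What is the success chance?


raw_rate = 75 - 8 * (3 - 1)
= 75 - 8 * 2
= 75 - 16
= 59
Apply floor: max(59, 5) = 59%

59%


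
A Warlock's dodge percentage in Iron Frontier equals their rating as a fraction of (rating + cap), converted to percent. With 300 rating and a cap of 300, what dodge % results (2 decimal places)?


dodge% = 300 / (300 + 300) * 100
= 300 / 600 * 100
= 0.5 * 100
= 50.00%

50.00%


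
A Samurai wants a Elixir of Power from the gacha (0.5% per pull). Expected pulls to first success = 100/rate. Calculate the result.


Expected pulls for a geometric distribution = 1/p = 100 / rate%
= 100 / 0.5
= 200.0

200.0 pulls


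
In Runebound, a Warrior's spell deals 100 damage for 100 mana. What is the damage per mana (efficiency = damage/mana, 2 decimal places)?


Efficiency = damage / mana
= 100 / 100
= 1.00

1.00 dmg/mana


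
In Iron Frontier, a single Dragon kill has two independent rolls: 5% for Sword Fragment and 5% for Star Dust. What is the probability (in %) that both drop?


For independent events, P(both) = P(A) * P(B)
= 5% * 5%
= 25 / 100 %
= 0.25%

0.25%


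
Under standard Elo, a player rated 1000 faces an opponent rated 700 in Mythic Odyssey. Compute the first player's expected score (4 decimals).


Elo expected score: Ea = 1/(1 + 10^((Rb-Ra)/400))
Rb - Ra = 700 - 1000 = -300
(Rb-Ra)/400 = -300/400 = -0.75
10^-0.75 = 0.177828
Ea = 1/(1 + 0.177828) = 1/1.177828 = 0.8490

0.8490


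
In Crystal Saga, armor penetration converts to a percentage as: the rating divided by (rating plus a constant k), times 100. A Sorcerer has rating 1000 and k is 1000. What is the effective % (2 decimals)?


effective% = rating / (rating + k) * 100
= 1000 / (1000 + 1000) * 100
= 1000 / 2000 * 100
= 0.5 * 100
= 50.00%

50.00%


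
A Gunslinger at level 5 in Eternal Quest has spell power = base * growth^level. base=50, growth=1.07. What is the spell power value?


value = base * growth^level
= 50 * 1.07^5
= 50 * 1.402552
= 70.13

70.13 spell power


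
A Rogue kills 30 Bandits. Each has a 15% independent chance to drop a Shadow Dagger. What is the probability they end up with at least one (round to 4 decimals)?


P(at least one) = 1 - P(none) = 1 - (1-p)^n
p = 15/100 = 0.15
1 - p = 0.85
(1 - p)^30 = 0.85^30 = 0.007631
P(at least one) = 1 - 0.007631 = 0.9924

0.9924


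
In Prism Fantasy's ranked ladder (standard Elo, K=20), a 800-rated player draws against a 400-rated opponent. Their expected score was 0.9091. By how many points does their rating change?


Elo update: delta = K * (S - Ea), where S = 0.5 (draws)
S - Ea = 0.5 - 0.9091 = -0.4091
Rating change = 20 * -0.4091
= -8.18

-8.18 rating points


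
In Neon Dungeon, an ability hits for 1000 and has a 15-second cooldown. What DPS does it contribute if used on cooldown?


DPS = damage / cooldown
= 1000 / 15
= 66.67

66.67 DPS


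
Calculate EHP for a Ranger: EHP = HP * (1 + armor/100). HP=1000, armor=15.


EHP = 1000 * (1 + 15/100)
= 1000 * (1 + 0.15)
= 1000 * 1.15
= 1150.0

1150.0 EHP


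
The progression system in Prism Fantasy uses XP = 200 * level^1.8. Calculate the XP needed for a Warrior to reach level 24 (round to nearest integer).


XP = 200 * level^1.8
Substitute level = 24:
XP = 200 * 24^1.8
= 200 * 305.0565
= 61011

61011 XP


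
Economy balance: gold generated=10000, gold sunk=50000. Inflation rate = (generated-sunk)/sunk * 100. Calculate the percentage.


Net gold = 10000 - 50000 = -40000
Inflation rate = net / sunk * 100 = -40000 / 50000 * 100
= -0.8 * 100
= -80.00%

-80.00%


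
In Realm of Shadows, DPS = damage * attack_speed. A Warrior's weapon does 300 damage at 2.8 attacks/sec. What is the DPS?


DPS = damage * attack_speed
= 300 * 2.8
= 840.0

840.0 DPS


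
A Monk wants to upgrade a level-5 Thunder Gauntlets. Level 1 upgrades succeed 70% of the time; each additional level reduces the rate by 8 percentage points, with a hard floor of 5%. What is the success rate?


raw_rate = 70 - 8 * (5 - 1)
= 70 - 8 * 4
= 70 - 32
= 38
Apply floor: max(38, 5) = 38%

38%


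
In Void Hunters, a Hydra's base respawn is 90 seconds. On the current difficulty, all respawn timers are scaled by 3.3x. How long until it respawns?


Respawn time = base * multiplier
= 90 * 3.3
= 297.0 seconds

297.0 seconds


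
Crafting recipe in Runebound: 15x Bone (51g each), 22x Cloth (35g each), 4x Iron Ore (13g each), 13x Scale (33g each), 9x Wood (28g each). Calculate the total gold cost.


Cost breakdown:
  Bone: 15 * 51 = 765
  Cloth: 22 * 35 = 770
  Iron Ore: 4 * 13 = 52
  Scale: 13 * 33 = 429
  Wood: 9 * 28 = 252
Total = 765 + 770 + 52 + 429 + 252 = 2268

2268 gold


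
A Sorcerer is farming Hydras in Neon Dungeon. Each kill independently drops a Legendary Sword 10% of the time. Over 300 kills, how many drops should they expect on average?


Expected drops = kills * (drop_rate / 100)
= 300 * (10 / 100)
= 300 * 0.1
= 30.0

30.0 drops


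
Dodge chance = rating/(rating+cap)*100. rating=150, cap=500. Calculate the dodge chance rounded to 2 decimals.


dodge% = 150 / (150 + 500) * 100
= 150 / 650 * 100
= 0.230769 * 100
= 23.08%

23.08%


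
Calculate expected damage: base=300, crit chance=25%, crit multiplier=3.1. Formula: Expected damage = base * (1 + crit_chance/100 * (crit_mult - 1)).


E[dmg] = base * (1 + crit_chance * (crit_mult - 1))
cc as decimal = 25/100 = 0.25
cm - 1 = 3.1 - 1 = 2.1
Bonus factor = 0.25 * 2.1 = 0.525
Total multiplier = 1 + 0.525 = 1.525
Expected damage = 300 * 1.525 = 457.50

457.50 damage


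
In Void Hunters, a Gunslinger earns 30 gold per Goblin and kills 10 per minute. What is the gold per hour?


Gold per minute = 30 * 10 = 300
Gold per hour = 300 * 60 = 18000

18000 gold/hour


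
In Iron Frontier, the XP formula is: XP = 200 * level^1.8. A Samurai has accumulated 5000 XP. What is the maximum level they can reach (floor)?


XP = 200 * level^1.8, so level = (XP / 200)^(1/1.8)
= (5000 / 200)^(1/1.8)
= 25.0^0.5556
= 5.9791
Floor: level = 5

level 5


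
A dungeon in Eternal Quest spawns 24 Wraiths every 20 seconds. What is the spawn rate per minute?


Spawns per minute = count * (60 / interval)
= 24 * (60 / 20)
= 24 * 3.0
= 72.0

72.0 per minute


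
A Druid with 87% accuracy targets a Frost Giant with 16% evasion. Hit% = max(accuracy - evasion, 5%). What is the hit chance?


accuracy - evasion = 87 - 16 = 71
Apply floor: max(71, 5) = 71
Hit chance = 71%

71%


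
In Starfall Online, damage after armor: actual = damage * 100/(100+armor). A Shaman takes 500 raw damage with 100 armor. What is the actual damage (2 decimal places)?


actual = 500 * 100 / (100 + 100)
= 500 * 100 / 200
= 50000 / 200
= 250.00

250.00 damage


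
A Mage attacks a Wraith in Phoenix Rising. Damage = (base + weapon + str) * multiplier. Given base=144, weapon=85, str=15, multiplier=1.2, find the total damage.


Sum base + weapon + str = 144 + 85 + 15 = 244
Multiply by 1.2:
244 * 1.2 = 292.8

292.8 damage


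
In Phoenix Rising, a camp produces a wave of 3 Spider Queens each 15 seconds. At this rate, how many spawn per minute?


Spawns per minute = count * (60 / interval)
= 3 * (60 / 15)
= 3 * 4.0
= 12.0

12.0 per minute


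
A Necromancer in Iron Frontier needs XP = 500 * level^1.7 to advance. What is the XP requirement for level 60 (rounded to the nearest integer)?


XP = 500 * level^1.7
Substitute level = 60:
XP = 500 * 60^1.7
= 500 * 1054.0401
= 527020

527020 XP


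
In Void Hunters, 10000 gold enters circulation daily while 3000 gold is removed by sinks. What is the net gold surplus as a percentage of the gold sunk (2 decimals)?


Net gold = 10000 - 3000 = 7000
Inflation rate = net / sunk * 100 = 7000 / 3000 * 100
= 2.333333 * 100
= 233.33%

233.33%


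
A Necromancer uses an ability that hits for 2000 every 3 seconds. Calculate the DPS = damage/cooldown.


DPS = damage / cooldown
= 2000 / 3
= 666.67

666.67 DPS


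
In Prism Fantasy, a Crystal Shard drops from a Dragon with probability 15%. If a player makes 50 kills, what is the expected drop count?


Expected drops = kills * (drop_rate / 100)
= 50 * (15 / 100)
= 50 * 0.15
= 7.5

7.5 drops


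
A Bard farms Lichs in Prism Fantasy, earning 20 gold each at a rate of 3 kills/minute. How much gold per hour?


Gold per minute = 20 * 3 = 60
Gold per hour = 60 * 60 = 3600

3600 gold/hour


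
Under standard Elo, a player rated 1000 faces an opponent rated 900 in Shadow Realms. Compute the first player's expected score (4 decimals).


Elo expected score: Ea = 1/(1 + 10^((Rb-Ra)/400))
Rb - Ra = 900 - 1000 = -100
(Rb-Ra)/400 = -100/400 = -0.25
10^-0.25 = 0.562341
Ea = 1/(1 + 0.562341) = 1/1.562341 = 0.6401

0.6401


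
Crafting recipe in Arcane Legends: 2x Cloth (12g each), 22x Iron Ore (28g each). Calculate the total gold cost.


Cost breakdown:
  Cloth: 2 * 12 = 24
  Iron Ore: 22 * 28 = 616
Total = 24 + 616 = 640

640 gold


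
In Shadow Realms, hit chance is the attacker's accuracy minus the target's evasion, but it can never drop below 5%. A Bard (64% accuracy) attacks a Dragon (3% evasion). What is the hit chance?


accuracy - evasion = 64 - 3 = 61
Apply floor: max(61, 5) = 61
Hit chance = 61%

61%


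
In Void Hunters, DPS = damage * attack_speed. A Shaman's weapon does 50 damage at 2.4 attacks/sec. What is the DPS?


DPS = damage * attack_speed
= 50 * 2.4
= 120.0

120.0 DPS


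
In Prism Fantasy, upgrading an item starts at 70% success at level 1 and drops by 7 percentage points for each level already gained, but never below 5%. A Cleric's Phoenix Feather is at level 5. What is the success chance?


raw_rate = 70 - 7 * (5 - 1)
= 70 - 7 * 4
= 70 - 28
= 42
Apply floor: max(42, 5) = 42%

42%


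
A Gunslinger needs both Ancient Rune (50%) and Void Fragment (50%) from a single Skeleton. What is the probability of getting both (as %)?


For independent events, P(both) = P(A) * P(B)
= 50% * 50%
= 2500 / 100 %
= 25.0%

25.0%


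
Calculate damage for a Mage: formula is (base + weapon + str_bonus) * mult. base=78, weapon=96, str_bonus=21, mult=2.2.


Sum base + weapon + str = 78 + 96 + 21 = 195
Multiply by 2.2:
195 * 2.2 = 429.0

429.0 damage


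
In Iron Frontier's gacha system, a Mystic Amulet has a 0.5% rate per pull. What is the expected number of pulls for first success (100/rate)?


Expected pulls for a geometric distribution = 1/p = 100 / rate%
= 100 / 0.5
= 200.0

200.0 pulls


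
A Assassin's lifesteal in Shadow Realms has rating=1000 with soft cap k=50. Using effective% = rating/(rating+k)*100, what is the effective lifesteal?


effective% = rating / (rating + k) * 100
= 1000 / (1000 + 50) * 100
= 1000 / 1050 * 100
= 0.952381 * 100
= 95.24%

95.24%


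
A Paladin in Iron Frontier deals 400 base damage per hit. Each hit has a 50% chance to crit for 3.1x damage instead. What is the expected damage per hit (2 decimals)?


E[dmg] = base * (1 + crit_chance * (crit_mult - 1))
cc as decimal = 50/100 = 0.5
cm - 1 = 3.1 - 1 = 2.1
Bonus factor = 0.5 * 2.1 = 1.05
Total multiplier = 1 + 1.05 = 2.05
Expected damage = 400 * 2.05 = 820.00

820.00 damage


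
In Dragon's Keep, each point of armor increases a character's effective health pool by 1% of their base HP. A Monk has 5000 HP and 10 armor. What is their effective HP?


EHP = 5000 * (1 + 10/100)
= 5000 * (1 + 0.1)
= 5000 * 1.1
= 5500.0

5500.0 EHP


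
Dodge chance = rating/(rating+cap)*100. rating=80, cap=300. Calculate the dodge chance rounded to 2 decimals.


dodge% = 80 / (80 + 300) * 100
= 80 / 380 * 100
= 0.210526 * 100
= 21.05%

21.05%


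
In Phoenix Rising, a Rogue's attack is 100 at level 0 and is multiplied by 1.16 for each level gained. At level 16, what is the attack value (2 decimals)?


value = base * growth^level
= 100 * 1.16^16
= 100 * 10.748004
= 1074.80

1074.80 attack


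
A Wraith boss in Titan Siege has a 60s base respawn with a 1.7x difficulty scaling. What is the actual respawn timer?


Respawn time = base * multiplier
= 60 * 1.7
= 102.0 seconds

102.0 seconds


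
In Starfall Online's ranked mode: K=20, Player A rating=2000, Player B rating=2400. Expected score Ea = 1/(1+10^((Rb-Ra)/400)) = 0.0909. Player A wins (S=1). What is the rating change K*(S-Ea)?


Elo update: delta = K * (S - Ea), where S = 1 (wins)
S - Ea = 1 - 0.0909 = 0.9091
Rating change = 20 * 0.9091
= 18.18

18.18 rating points


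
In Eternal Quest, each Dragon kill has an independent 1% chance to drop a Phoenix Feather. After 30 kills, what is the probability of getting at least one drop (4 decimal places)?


P(at least one) = 1 - P(none) = 1 - (1-p)^n
p = 1/100 = 0.01
1 - p = 0.99
(1 - p)^30 = 0.99^30 = 0.739700
P(at least one) = 1 - 0.739700 = 0.2603

0.2603


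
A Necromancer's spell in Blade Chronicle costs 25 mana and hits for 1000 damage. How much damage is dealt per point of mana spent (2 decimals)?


Efficiency = damage / mana
= 1000 / 25
= 40.00

40.00 dmg/mana


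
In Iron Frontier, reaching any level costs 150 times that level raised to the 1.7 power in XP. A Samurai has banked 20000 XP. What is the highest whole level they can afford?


XP = 150 * level^1.7, so level = (XP / 150)^(1/1.7)
= (20000 / 150)^(1/1.7)
= 133.3333^0.5882
= 17.7813
Floor: level = 17

level 17


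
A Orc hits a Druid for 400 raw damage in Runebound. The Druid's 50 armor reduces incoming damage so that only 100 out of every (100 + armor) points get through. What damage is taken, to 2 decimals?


actual = 400 * 100 / (100 + 50)
= 400 * 100 / 150
= 40000 / 150
= 266.67

266.67 damage


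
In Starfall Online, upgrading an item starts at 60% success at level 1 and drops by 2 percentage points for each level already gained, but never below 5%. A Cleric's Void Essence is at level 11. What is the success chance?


raw_rate = 60 - 2 * (11 - 1)
= 60 - 2 * 10
= 60 - 20
= 40
Apply floor: max(40, 5) = 40%

40%


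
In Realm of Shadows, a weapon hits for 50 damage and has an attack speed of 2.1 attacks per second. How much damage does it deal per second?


DPS = damage * attack_speed
= 50 * 2.1
= 105.0

105.0 DPS


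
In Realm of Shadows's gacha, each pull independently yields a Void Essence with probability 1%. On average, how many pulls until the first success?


Expected pulls for a geometric distribution = 1/p = 100 / rate%
= 100 / 1
= 100.0

100.0 pulls


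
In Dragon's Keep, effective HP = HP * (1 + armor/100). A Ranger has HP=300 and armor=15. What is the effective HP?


EHP = 300 * (1 + 15/100)
= 300 * (1 + 0.15)
= 300 * 1.15
= 345.0

345.0 EHP


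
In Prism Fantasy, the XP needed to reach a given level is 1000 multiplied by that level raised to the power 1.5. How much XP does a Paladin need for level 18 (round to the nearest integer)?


XP = 1000 * level^1.5
Substitute level = 18:
XP = 1000 * 18^1.5
= 1000 * 76.3675
= 76368

76368 XP


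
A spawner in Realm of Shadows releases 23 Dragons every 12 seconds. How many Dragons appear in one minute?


Spawns per minute = count * (60 / interval)
= 23 * (60 / 12)
= 23 * 5.0
= 115.0

115.0 per minute


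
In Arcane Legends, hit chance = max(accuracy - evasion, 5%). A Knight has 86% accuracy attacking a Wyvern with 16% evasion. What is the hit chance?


accuracy - evasion = 86 - 16 = 70
Apply floor: max(70, 5) = 70
Hit chance = 70%

70%


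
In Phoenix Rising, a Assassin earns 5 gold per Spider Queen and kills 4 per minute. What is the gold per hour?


Gold per minute = 5 * 4 = 20
Gold per hour = 20 * 60 = 1200

1200 gold/hour


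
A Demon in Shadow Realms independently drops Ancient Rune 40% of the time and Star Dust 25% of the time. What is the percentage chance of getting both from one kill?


For independent events, P(both) = P(A) * P(B)
= 40% * 25%
= 1000 / 100 %
= 10.0%

10.0%


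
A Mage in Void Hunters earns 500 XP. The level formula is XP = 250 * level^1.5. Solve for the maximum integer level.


XP = 250 * level^1.5, so level = (XP / 250)^(1/1.5)
= (500 / 250)^(1/1.5)
= 2.0^0.6667
= 1.5874
Floor: level = 1

level 1


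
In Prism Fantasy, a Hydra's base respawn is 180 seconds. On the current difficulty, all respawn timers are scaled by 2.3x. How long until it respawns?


Respawn time = base * multiplier
= 180 * 2.3
= 414.0 seconds

414.0 seconds


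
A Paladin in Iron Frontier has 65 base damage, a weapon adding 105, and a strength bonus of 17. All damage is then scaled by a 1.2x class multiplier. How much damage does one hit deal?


Sum base + weapon + str = 65 + 105 + 17 = 187
Multiply by 1.2:
187 * 1.2 = 224.4

224.4 damage


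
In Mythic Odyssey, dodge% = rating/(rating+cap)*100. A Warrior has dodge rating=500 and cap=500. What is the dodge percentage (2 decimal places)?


dodge% = 500 / (500 + 500) * 100
= 500 / 1000 * 100
= 0.5 * 100
= 50.00%

50.00%


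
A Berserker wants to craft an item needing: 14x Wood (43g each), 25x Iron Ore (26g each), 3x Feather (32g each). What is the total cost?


Cost breakdown:
  Wood: 14 * 43 = 602
  Iron Ore: 25 * 26 = 650
  Feather: 3 * 32 = 96
Total = 602 + 650 + 96 = 1348

1348 gold


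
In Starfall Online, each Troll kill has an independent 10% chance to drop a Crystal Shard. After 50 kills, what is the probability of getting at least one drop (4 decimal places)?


P(at least one) = 1 - P(none) = 1 - (1-p)^n
p = 10/100 = 0.1
1 - p = 0.9
(1 - p)^50 = 0.9^50 = 0.005154
P(at least one) = 1 - 0.005154 = 0.9948

0.9948


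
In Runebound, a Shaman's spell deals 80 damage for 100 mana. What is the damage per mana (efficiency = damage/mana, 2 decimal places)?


Efficiency = damage / mana
= 80 / 100
= 0.80

0.80 dmg/mana


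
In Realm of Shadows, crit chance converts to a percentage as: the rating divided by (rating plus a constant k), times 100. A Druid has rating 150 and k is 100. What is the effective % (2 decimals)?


effective% = rating / (rating + k) * 100
= 150 / (150 + 100) * 100
= 150 / 250 * 100
= 0.6 * 100
= 60.00%

60.00%


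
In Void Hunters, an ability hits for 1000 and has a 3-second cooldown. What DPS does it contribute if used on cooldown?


DPS = damage / cooldown
= 1000 / 3
= 333.33

333.33 DPS


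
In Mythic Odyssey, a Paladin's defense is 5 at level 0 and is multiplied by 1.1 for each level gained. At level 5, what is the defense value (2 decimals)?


value = base * growth^level
= 5 * 1.1^5
= 5 * 1.61051
= 8.05

8.05 defense


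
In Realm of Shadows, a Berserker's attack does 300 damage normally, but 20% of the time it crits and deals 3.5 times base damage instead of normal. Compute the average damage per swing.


E[dmg] = base * (1 + crit_chance * (crit_mult - 1))
cc as decimal = 20/100 = 0.2
cm - 1 = 3.5 - 1 = 2.5
Bonus factor = 0.2 * 2.5 = 0.5
Total multiplier = 1 + 0.5 = 1.5
Expected damage = 300 * 1.5 = 450.00

450.00 damage


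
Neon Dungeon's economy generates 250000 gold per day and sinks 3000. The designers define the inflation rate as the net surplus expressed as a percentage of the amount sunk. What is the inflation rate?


Net gold = 250000 - 3000 = 247000
Inflation rate = net / sunk * 100 = 247000 / 3000 * 100
= 82.333333 * 100
= 8233.33%

8233.33%


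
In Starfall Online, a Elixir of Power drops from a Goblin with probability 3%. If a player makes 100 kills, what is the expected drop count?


Expected drops = kills * (drop_rate / 100)
= 100 * (3 / 100)
= 100 * 0.03
= 3.0

3.0 drops


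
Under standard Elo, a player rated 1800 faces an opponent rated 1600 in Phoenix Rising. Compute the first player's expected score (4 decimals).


Elo expected score: Ea = 1/(1 + 10^((Rb-Ra)/400))
Rb - Ra = 1600 - 1800 = -200
(Rb-Ra)/400 = -200/400 = -0.5
10^-0.5 = 0.316228
Ea = 1/(1 + 0.316228) = 1/1.316228 = 0.7597

0.7597


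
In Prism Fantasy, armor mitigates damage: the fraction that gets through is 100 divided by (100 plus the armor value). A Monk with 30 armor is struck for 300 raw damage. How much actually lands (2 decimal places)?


actual = 300 * 100 / (100 + 30)
= 300 * 100 / 130
= 30000 / 130
= 230.77

230.77 damage


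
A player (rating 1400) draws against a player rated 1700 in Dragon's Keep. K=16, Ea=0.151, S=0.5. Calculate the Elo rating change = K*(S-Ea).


Elo update: delta = K * (S - Ea), where S = 0.5 (draws)
S - Ea = 0.5 - 0.151 = 0.349
Rating change = 16 * 0.349
= 5.58

5.58 rating points


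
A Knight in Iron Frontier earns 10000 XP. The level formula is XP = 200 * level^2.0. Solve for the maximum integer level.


XP = 200 * level^2.0, so level = (XP / 200)^(1/2.0)
= (10000 / 200)^(1/2.0)
= 50.0^0.5
= 7.0711
Floor: level = 7

level 7


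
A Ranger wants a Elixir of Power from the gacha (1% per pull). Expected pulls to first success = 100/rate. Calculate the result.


Expected pulls for a geometric distribution = 1/p = 100 / rate%
= 100 / 1
= 100.0

100.0 pulls


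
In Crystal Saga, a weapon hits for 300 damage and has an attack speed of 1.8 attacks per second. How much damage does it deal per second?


DPS = damage * attack_speed
= 300 * 1.8
= 540.0

540.0 DPS


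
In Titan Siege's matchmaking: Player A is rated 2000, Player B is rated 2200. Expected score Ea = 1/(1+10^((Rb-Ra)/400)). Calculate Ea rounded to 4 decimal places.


Elo expected score: Ea = 1/(1 + 10^((Rb-Ra)/400))
Rb - Ra = 2200 - 2000 = 200
(Rb-Ra)/400 = 200/400 = 0.5
10^0.5 = 3.162278
Ea = 1/(1 + 3.162278) = 1/4.162278 = 0.2403

0.2403


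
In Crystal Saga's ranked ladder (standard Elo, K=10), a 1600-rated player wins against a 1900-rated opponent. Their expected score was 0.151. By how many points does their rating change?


Elo update: delta = K * (S - Ea), where S = 1 (wins)
S - Ea = 1 - 0.151 = 0.849
Rating change = 10 * 0.849
= 8.49

8.49 rating points


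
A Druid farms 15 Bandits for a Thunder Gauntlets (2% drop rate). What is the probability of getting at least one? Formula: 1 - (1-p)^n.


P(at least one) = 1 - P(none) = 1 - (1-p)^n
p = 2/100 = 0.02
1 - p = 0.98
(1 - p)^15 = 0.98^15 = 0.738569
P(at least one) = 1 - 0.738569 = 0.2614

0.2614


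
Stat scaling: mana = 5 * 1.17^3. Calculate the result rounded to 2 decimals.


value = base * growth^level
= 5 * 1.17^3
= 5 * 1.601613
= 8.01

8.01 mana


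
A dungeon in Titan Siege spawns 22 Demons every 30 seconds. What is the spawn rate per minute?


Spawns per minute = count * (60 / interval)
= 22 * (60 / 30)
= 22 * 2.0
= 44.0

44.0 per minute


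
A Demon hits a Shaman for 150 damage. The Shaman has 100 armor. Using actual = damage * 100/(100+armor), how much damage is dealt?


actual = 150 * 100 / (100 + 100)
= 150 * 100 / 200
= 15000 / 200
= 75.00

75.00 damage


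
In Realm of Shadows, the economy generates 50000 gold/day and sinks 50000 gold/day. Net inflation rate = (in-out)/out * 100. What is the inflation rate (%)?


Net gold = 50000 - 50000 = 0
Inflation rate = net / sunk * 100 = 0 / 50000 * 100
= 0.0 * 100
= 0.00%

0.00%


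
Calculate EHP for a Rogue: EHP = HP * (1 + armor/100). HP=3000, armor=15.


EHP = 3000 * (1 + 15/100)
= 3000 * (1 + 0.15)
= 3000 * 1.15
= 3450.0

3450.0 EHP


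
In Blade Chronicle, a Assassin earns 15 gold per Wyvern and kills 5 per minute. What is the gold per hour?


Gold per minute = 15 * 5 = 75
Gold per hour = 75 * 60 = 4500

4500 gold/hour


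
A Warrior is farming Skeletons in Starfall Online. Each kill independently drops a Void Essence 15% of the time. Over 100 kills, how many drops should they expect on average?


Expected drops = kills * (drop_rate / 100)
= 100 * (15 / 100)
= 100 * 0.15
= 15.0

15.0 drops


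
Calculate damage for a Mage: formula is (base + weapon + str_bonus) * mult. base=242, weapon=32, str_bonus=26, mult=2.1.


Sum base + weapon + str = 242 + 32 + 26 = 300
Multiply by 2.1:
300 * 2.1 = 630.0

630.0 damage


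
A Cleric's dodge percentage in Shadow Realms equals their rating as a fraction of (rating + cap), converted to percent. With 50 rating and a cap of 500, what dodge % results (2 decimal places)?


dodge% = 50 / (50 + 500) * 100
= 50 / 550 * 100
= 0.090909 * 100
= 9.09%

9.09%


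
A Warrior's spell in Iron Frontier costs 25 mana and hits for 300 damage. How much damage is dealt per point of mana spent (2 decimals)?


Efficiency = damage / mana
= 300 / 25
= 12.00

12.00 dmg/mana


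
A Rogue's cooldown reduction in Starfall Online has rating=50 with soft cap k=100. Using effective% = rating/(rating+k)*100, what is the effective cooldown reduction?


effective% = rating / (rating + k) * 100
= 50 / (50 + 100) * 100
= 50 / 150 * 100
= 0.333333 * 100
= 33.33%

33.33%


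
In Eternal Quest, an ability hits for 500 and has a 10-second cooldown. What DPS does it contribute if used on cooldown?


DPS = damage / cooldown
= 500 / 10
= 50.00

50.00 DPS


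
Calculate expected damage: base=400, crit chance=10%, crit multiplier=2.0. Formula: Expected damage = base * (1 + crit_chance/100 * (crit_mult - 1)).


E[dmg] = base * (1 + crit_chance * (crit_mult - 1))
cc as decimal = 10/100 = 0.1
cm - 1 = 2.0 - 1 = 1.0
Bonus factor = 0.1 * 1.0 = 0.1
Total multiplier = 1 + 0.1 = 1.1
Expected damage = 400 * 1.1 = 440.00

440.00 damage


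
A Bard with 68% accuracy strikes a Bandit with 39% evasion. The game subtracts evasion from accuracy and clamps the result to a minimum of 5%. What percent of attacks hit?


accuracy - evasion = 68 - 39 = 29
Apply floor: max(29, 5) = 29
Hit chance = 29%

29%


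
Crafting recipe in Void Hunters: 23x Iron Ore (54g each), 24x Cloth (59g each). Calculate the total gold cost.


Cost breakdown:
  Iron Ore: 23 * 54 = 1242
  Cloth: 24 * 59 = 1416
Total = 1242 + 1416 = 2658

2658 gold


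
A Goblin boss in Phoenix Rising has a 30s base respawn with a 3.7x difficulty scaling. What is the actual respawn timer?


Respawn time = base * multiplier
= 30 * 3.7
= 111.0 seconds

111.0 seconds


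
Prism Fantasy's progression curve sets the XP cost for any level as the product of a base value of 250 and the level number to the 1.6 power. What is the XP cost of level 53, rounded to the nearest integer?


XP = 250 * level^1.6
Substitute level = 53:
XP = 250 * 53^1.6
= 250 * 573.9068
= 143477

143477 XP


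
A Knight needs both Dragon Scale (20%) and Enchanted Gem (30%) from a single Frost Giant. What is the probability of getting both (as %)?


For independent events, P(both) = P(A) * P(B)
= 20% * 30%
= 600 / 100 %
= 6.0%

6.0%


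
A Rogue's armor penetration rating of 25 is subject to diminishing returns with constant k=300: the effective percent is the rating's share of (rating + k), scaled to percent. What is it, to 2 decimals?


effective% = rating / (rating + k) * 100
= 25 / (25 + 300) * 100
= 25 / 325 * 100
= 0.076923 * 100
= 7.69%

7.69%


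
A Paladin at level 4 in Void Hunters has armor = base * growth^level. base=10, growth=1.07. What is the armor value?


value = base * growth^level
= 10 * 1.07^4
= 10 * 1.310796
= 13.11

13.11 armor


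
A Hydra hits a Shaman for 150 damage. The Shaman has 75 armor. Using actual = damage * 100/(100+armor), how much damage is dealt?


actual = 150 * 100 / (100 + 75)
= 150 * 100 / 175
= 15000 / 175
= 85.71

85.71 damage


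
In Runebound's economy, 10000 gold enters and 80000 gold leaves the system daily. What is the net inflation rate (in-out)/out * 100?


Net gold = 10000 - 80000 = -70000
Inflation rate = net / sunk * 100 = -70000 / 80000 * 100
= -0.875 * 100
= -87.50%

-87.50%


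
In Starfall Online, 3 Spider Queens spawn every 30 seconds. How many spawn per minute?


Spawns per minute = count * (60 / interval)
= 3 * (60 / 30)
= 3 * 2.0
= 6.0

6.0 per minute


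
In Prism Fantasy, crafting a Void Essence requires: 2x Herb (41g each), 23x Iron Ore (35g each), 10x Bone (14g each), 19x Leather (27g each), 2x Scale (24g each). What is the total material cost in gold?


Cost breakdown:
  Herb: 2 * 41 = 82
  Iron Ore: 23 * 35 = 805
  Bone: 10 * 14 = 140
  Leather: 19 * 27 = 513
  Scale: 2 * 24 = 48
Total = 82 + 805 + 140 + 513 + 48 = 1588

1588 gold


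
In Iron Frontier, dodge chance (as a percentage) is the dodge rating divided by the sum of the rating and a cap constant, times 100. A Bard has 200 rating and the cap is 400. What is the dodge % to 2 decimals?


dodge% = 200 / (200 + 400) * 100
= 200 / 600 * 100
= 0.333333 * 100
= 33.33%

33.33%


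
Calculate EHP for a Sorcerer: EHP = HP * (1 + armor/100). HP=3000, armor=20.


EHP = 3000 * (1 + 20/100)
= 3000 * (1 + 0.2)
= 3000 * 1.2
= 3600.0

3600.0 EHP


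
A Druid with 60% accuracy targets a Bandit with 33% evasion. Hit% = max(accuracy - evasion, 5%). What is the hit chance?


accuracy - evasion = 60 - 33 = 27
Apply floor: max(27, 5) = 27
Hit chance = 27%

27%


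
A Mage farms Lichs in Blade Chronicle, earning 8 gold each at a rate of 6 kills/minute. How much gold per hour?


Gold per minute = 8 * 6 = 48
Gold per hour = 48 * 60 = 2880

2880 gold/hour


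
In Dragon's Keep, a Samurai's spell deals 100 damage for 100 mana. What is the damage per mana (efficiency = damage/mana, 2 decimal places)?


Efficiency = damage / mana
= 100 / 100
= 1.00

1.00 dmg/mana


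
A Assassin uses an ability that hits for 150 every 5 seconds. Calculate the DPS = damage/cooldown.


DPS = damage / cooldown
= 150 / 5
= 30.00

30.00 DPS


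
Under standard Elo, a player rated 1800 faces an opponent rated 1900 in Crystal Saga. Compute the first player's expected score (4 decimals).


Elo expected score: Ea = 1/(1 + 10^((Rb-Ra)/400))
Rb - Ra = 1900 - 1800 = 100
(Rb-Ra)/400 = 100/400 = 0.25
10^0.25 = 1.778279
Ea = 1/(1 + 1.778279) = 1/2.778279 = 0.3599

0.3599


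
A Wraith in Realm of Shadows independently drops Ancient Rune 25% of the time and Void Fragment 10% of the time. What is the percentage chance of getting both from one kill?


For independent events, P(both) = P(A) * P(B)
= 25% * 10%
= 250 / 100 %
= 2.5%

2.5%


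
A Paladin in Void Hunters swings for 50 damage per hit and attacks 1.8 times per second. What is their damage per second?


DPS = damage * attack_speed
= 50 * 1.8
= 90.0

90.0 DPS


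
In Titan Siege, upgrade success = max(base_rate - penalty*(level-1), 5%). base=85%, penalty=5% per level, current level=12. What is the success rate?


raw_rate = 85 - 5 * (12 - 1)
= 85 - 5 * 11
= 85 - 55
= 30
Apply floor: max(30, 5) = 30%

30%


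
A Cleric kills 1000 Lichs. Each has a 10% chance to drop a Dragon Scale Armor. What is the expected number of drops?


Expected drops = kills * (drop_rate / 100)
= 1000 * (10 / 100)
= 1000 * 0.1
= 100.0

100.0 drops


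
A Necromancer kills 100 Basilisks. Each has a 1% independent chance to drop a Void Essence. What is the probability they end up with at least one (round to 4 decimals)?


P(at least one) = 1 - P(none) = 1 - (1-p)^n
p = 1/100 = 0.01
1 - p = 0.99
(1 - p)^100 = 0.99^100 = 0.366032
P(at least one) = 1 - 0.366032 = 0.6340

0.6340


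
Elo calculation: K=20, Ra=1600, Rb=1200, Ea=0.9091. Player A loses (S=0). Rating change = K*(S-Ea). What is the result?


Elo update: delta = K * (S - Ea), where S = 0 (loses)
S - Ea = 0 - 0.9091 = -0.9091
Rating change = 20 * -0.9091
= -18.18

-18.18 rating points


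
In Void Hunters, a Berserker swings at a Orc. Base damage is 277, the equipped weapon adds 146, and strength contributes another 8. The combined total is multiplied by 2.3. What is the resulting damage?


Sum base + weapon + str = 277 + 146 + 8 = 431
Multiply by 2.3:
431 * 2.3 = 991.3

991.3 damage


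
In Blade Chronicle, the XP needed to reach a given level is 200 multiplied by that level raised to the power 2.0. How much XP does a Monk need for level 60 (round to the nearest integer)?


XP = 200 * level^2.0
Substitute level = 60:
XP = 200 * 60^2.0
= 200 * 3600.0
= 720000

720000 XP


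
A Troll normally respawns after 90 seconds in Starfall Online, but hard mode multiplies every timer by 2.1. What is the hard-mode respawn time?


Respawn time = base * multiplier
= 90 * 2.1
= 189.0 seconds

189.0 seconds


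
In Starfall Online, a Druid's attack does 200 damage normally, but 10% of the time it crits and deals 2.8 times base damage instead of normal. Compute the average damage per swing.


E[dmg] = base * (1 + crit_chance * (crit_mult - 1))
cc as decimal = 10/100 = 0.1
cm - 1 = 2.8 - 1 = 1.8
Bonus factor = 0.1 * 1.8 = 0.18
Total multiplier = 1 + 0.18 = 1.18
Expected damage = 200 * 1.18 = 236.00

236.00 damage


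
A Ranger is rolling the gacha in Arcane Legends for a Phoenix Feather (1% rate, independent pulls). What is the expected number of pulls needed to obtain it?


Expected pulls for a geometric distribution = 1/p = 100 / rate%
= 100 / 1
= 100.0

100.0 pulls


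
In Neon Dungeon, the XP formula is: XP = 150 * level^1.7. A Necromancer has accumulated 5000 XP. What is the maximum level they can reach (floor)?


XP = 150 * level^1.7, so level = (XP / 150)^(1/1.7)
= (5000 / 150)^(1/1.7)
= 33.3333^0.5882
= 7.867
Floor: level = 7

level 7


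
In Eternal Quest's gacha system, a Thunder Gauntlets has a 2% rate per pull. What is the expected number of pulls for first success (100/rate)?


Expected pulls for a geometric distribution = 1/p = 100 / rate%
= 100 / 2
= 50.0

50.0 pulls


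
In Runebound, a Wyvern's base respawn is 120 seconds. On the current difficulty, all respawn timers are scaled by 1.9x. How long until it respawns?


Respawn time = base * multiplier
= 120 * 1.9
= 228.0 seconds

228.0 seconds


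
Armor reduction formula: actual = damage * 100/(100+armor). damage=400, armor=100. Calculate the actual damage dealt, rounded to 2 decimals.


actual = 400 * 100 / (100 + 100)
= 400 * 100 / 200
= 40000 / 200
= 200.00

200.00 damage
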